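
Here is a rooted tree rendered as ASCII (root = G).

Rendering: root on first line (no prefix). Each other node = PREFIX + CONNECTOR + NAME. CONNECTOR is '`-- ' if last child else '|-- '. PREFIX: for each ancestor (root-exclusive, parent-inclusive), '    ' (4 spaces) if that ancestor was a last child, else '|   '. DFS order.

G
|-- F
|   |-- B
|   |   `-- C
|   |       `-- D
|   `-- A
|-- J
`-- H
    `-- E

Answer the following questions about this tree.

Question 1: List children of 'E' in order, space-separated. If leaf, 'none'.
Node E's children (from adjacency): (leaf)

Answer: none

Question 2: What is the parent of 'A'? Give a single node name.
Scan adjacency: A appears as child of F

Answer: F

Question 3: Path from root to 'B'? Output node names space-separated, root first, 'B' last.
Walk down from root: G -> F -> B

Answer: G F B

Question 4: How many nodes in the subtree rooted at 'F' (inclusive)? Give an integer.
Subtree rooted at F contains: A, B, C, D, F
Count = 5

Answer: 5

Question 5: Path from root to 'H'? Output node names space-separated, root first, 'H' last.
Walk down from root: G -> H

Answer: G H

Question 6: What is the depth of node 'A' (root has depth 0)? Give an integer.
Answer: 2

Derivation:
Path from root to A: G -> F -> A
Depth = number of edges = 2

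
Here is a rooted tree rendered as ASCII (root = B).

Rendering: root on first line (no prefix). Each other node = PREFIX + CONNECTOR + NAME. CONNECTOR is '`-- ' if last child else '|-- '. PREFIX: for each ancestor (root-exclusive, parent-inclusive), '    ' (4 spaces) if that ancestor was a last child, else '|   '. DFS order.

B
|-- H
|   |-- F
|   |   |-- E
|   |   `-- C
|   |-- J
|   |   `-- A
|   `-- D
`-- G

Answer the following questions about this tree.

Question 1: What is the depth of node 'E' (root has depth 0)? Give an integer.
Answer: 3

Derivation:
Path from root to E: B -> H -> F -> E
Depth = number of edges = 3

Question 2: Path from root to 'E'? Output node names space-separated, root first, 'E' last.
Walk down from root: B -> H -> F -> E

Answer: B H F E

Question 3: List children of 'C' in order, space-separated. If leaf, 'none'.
Answer: none

Derivation:
Node C's children (from adjacency): (leaf)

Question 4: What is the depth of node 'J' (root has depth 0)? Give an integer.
Answer: 2

Derivation:
Path from root to J: B -> H -> J
Depth = number of edges = 2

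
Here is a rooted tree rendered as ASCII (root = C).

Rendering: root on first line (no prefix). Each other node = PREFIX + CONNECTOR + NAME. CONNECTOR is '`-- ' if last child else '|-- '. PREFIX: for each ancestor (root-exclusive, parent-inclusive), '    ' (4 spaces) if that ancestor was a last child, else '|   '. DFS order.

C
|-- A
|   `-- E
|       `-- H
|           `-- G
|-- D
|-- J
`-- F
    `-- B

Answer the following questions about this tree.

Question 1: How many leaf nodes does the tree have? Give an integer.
Leaves (nodes with no children): B, D, G, J

Answer: 4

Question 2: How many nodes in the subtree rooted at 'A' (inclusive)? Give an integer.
Subtree rooted at A contains: A, E, G, H
Count = 4

Answer: 4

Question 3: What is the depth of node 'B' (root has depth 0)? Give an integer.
Answer: 2

Derivation:
Path from root to B: C -> F -> B
Depth = number of edges = 2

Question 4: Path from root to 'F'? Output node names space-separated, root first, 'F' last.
Answer: C F

Derivation:
Walk down from root: C -> F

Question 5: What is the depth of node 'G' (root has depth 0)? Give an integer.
Path from root to G: C -> A -> E -> H -> G
Depth = number of edges = 4

Answer: 4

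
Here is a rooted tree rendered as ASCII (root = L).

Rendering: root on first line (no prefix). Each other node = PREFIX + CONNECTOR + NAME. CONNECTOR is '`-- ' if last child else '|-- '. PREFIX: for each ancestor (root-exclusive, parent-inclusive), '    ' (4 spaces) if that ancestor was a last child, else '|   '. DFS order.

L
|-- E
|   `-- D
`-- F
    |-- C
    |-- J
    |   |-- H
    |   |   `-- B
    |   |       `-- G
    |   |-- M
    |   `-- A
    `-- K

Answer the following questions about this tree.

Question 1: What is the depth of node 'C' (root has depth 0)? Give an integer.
Answer: 2

Derivation:
Path from root to C: L -> F -> C
Depth = number of edges = 2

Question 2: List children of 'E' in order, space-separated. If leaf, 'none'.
Answer: D

Derivation:
Node E's children (from adjacency): D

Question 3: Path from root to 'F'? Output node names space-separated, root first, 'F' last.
Answer: L F

Derivation:
Walk down from root: L -> F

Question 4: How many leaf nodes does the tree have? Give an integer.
Answer: 6

Derivation:
Leaves (nodes with no children): A, C, D, G, K, M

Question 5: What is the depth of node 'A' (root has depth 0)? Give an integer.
Answer: 3

Derivation:
Path from root to A: L -> F -> J -> A
Depth = number of edges = 3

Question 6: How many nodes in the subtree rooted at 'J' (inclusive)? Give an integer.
Answer: 6

Derivation:
Subtree rooted at J contains: A, B, G, H, J, M
Count = 6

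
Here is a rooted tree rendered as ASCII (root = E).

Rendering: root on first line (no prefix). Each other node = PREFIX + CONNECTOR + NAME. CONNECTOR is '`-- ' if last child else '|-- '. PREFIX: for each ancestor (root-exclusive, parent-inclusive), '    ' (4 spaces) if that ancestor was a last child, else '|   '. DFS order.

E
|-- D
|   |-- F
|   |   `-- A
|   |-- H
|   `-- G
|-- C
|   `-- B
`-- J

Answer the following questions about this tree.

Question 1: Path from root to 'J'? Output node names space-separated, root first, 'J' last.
Walk down from root: E -> J

Answer: E J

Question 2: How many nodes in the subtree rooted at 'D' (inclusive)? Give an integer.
Answer: 5

Derivation:
Subtree rooted at D contains: A, D, F, G, H
Count = 5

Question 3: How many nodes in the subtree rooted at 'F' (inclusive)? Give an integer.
Subtree rooted at F contains: A, F
Count = 2

Answer: 2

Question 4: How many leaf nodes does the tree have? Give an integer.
Answer: 5

Derivation:
Leaves (nodes with no children): A, B, G, H, J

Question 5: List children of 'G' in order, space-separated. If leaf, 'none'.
Answer: none

Derivation:
Node G's children (from adjacency): (leaf)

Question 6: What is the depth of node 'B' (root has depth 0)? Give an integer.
Path from root to B: E -> C -> B
Depth = number of edges = 2

Answer: 2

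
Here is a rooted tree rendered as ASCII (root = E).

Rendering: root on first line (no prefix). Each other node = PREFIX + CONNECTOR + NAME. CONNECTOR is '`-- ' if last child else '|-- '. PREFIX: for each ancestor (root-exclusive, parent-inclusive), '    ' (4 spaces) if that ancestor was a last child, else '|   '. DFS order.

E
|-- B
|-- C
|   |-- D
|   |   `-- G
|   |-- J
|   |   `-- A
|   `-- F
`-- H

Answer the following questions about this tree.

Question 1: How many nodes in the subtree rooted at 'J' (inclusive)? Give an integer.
Answer: 2

Derivation:
Subtree rooted at J contains: A, J
Count = 2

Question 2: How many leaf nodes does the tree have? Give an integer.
Answer: 5

Derivation:
Leaves (nodes with no children): A, B, F, G, H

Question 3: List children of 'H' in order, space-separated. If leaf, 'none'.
Answer: none

Derivation:
Node H's children (from adjacency): (leaf)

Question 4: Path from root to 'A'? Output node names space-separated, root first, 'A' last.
Walk down from root: E -> C -> J -> A

Answer: E C J A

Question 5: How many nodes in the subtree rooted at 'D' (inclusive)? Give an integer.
Answer: 2

Derivation:
Subtree rooted at D contains: D, G
Count = 2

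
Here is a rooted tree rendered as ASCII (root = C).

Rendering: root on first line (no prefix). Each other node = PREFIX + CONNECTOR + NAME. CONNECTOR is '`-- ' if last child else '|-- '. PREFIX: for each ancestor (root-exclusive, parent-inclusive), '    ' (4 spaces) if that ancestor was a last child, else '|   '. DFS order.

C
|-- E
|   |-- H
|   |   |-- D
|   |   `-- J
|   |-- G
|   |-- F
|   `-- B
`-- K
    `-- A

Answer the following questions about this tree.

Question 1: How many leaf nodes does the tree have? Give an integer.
Answer: 6

Derivation:
Leaves (nodes with no children): A, B, D, F, G, J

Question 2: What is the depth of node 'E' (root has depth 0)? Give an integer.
Answer: 1

Derivation:
Path from root to E: C -> E
Depth = number of edges = 1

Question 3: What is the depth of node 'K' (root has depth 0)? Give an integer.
Path from root to K: C -> K
Depth = number of edges = 1

Answer: 1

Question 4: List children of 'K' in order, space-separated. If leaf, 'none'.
Node K's children (from adjacency): A

Answer: A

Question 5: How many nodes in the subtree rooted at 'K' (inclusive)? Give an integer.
Answer: 2

Derivation:
Subtree rooted at K contains: A, K
Count = 2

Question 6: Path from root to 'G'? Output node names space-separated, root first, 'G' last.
Walk down from root: C -> E -> G

Answer: C E G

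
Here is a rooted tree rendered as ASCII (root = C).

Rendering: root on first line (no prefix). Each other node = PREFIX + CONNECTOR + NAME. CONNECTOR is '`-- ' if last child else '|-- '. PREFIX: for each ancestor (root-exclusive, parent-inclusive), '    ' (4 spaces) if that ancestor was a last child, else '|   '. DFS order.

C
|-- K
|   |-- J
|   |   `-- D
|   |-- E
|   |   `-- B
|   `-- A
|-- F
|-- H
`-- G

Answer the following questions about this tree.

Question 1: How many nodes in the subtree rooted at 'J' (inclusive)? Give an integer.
Answer: 2

Derivation:
Subtree rooted at J contains: D, J
Count = 2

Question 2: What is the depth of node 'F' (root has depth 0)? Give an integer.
Answer: 1

Derivation:
Path from root to F: C -> F
Depth = number of edges = 1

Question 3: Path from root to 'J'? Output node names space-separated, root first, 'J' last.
Walk down from root: C -> K -> J

Answer: C K J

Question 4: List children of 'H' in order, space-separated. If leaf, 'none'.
Answer: none

Derivation:
Node H's children (from adjacency): (leaf)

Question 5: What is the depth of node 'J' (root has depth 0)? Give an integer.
Answer: 2

Derivation:
Path from root to J: C -> K -> J
Depth = number of edges = 2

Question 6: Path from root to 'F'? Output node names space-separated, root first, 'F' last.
Walk down from root: C -> F

Answer: C F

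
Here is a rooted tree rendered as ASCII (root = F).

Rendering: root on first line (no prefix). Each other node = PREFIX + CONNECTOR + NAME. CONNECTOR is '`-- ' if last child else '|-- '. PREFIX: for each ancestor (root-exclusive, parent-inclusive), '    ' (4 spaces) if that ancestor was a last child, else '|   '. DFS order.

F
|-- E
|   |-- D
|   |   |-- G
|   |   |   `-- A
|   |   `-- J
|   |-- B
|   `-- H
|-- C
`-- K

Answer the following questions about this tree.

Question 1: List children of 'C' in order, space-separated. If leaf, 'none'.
Answer: none

Derivation:
Node C's children (from adjacency): (leaf)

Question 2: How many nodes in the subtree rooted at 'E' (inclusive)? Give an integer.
Answer: 7

Derivation:
Subtree rooted at E contains: A, B, D, E, G, H, J
Count = 7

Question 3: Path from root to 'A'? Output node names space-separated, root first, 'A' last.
Answer: F E D G A

Derivation:
Walk down from root: F -> E -> D -> G -> A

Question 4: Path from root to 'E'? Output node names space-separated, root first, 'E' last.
Walk down from root: F -> E

Answer: F E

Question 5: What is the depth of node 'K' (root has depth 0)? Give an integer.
Answer: 1

Derivation:
Path from root to K: F -> K
Depth = number of edges = 1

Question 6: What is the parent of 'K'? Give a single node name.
Scan adjacency: K appears as child of F

Answer: F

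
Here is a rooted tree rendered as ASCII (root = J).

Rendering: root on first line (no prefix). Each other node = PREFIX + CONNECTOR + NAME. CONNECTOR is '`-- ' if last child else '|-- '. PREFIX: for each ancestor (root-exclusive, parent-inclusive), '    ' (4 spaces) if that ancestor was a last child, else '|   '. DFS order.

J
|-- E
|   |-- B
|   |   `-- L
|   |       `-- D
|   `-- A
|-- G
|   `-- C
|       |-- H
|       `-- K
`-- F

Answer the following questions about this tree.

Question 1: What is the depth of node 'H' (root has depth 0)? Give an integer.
Answer: 3

Derivation:
Path from root to H: J -> G -> C -> H
Depth = number of edges = 3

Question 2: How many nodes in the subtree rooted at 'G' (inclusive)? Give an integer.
Subtree rooted at G contains: C, G, H, K
Count = 4

Answer: 4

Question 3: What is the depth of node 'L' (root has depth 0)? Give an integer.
Answer: 3

Derivation:
Path from root to L: J -> E -> B -> L
Depth = number of edges = 3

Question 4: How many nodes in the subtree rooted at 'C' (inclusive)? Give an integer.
Subtree rooted at C contains: C, H, K
Count = 3

Answer: 3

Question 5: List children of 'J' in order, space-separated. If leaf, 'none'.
Node J's children (from adjacency): E, G, F

Answer: E G F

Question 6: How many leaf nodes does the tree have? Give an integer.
Leaves (nodes with no children): A, D, F, H, K

Answer: 5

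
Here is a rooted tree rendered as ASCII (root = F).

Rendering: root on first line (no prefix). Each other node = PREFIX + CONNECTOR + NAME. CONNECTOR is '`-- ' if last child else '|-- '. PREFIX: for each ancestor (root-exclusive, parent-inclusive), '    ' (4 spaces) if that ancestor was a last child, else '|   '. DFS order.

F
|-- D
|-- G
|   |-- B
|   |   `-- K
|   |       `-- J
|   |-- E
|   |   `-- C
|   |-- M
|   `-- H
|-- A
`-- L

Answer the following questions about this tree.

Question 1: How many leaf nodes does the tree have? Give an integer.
Answer: 7

Derivation:
Leaves (nodes with no children): A, C, D, H, J, L, M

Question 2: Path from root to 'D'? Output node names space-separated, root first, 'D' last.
Answer: F D

Derivation:
Walk down from root: F -> D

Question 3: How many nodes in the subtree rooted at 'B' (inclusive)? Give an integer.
Subtree rooted at B contains: B, J, K
Count = 3

Answer: 3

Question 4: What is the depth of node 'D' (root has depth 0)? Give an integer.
Path from root to D: F -> D
Depth = number of edges = 1

Answer: 1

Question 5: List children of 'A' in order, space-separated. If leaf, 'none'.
Node A's children (from adjacency): (leaf)

Answer: none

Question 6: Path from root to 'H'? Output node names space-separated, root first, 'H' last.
Answer: F G H

Derivation:
Walk down from root: F -> G -> H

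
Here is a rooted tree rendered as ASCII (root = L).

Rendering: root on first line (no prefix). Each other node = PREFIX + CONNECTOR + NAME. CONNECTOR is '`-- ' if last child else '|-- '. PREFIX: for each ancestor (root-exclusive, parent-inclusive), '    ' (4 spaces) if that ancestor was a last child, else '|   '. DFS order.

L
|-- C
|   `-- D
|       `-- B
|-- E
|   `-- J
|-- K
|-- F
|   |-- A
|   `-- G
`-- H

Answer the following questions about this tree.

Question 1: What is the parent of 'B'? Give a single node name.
Answer: D

Derivation:
Scan adjacency: B appears as child of D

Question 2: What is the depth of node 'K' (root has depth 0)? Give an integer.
Path from root to K: L -> K
Depth = number of edges = 1

Answer: 1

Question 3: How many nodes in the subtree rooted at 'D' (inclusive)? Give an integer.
Answer: 2

Derivation:
Subtree rooted at D contains: B, D
Count = 2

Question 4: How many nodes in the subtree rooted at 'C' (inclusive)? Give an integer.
Subtree rooted at C contains: B, C, D
Count = 3

Answer: 3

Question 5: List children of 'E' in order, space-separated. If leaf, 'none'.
Node E's children (from adjacency): J

Answer: J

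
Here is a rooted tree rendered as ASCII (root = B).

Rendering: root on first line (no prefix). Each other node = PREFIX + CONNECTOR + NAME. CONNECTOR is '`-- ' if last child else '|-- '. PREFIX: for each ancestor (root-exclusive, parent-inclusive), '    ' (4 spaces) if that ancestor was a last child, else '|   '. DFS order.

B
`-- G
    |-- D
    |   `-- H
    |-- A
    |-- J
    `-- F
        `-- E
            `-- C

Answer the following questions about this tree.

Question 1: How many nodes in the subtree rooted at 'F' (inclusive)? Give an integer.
Answer: 3

Derivation:
Subtree rooted at F contains: C, E, F
Count = 3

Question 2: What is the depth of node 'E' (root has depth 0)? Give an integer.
Answer: 3

Derivation:
Path from root to E: B -> G -> F -> E
Depth = number of edges = 3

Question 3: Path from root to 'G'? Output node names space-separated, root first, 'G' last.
Walk down from root: B -> G

Answer: B G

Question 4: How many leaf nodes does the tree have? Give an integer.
Leaves (nodes with no children): A, C, H, J

Answer: 4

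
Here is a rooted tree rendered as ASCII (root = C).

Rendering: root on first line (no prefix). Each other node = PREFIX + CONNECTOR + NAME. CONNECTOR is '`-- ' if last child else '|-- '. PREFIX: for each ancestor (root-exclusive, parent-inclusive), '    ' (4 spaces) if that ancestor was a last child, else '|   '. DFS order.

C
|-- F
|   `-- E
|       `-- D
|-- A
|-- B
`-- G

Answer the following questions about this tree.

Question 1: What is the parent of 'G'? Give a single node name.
Scan adjacency: G appears as child of C

Answer: C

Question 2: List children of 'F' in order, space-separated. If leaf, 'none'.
Answer: E

Derivation:
Node F's children (from adjacency): E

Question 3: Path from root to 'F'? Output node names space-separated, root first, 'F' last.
Answer: C F

Derivation:
Walk down from root: C -> F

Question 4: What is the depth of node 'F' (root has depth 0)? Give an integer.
Answer: 1

Derivation:
Path from root to F: C -> F
Depth = number of edges = 1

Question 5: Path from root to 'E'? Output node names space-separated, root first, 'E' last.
Answer: C F E

Derivation:
Walk down from root: C -> F -> E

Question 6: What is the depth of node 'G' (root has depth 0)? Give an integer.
Path from root to G: C -> G
Depth = number of edges = 1

Answer: 1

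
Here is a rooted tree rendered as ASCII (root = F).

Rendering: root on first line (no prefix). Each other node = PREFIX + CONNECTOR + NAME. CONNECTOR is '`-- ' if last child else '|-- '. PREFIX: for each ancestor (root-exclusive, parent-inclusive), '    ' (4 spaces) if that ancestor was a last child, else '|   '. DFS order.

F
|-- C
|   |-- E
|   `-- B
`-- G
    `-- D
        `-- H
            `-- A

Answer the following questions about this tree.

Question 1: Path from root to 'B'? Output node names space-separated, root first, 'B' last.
Walk down from root: F -> C -> B

Answer: F C B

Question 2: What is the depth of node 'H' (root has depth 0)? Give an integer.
Path from root to H: F -> G -> D -> H
Depth = number of edges = 3

Answer: 3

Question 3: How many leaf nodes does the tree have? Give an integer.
Leaves (nodes with no children): A, B, E

Answer: 3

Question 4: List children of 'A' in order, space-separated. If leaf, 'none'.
Node A's children (from adjacency): (leaf)

Answer: none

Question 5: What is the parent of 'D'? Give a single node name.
Scan adjacency: D appears as child of G

Answer: G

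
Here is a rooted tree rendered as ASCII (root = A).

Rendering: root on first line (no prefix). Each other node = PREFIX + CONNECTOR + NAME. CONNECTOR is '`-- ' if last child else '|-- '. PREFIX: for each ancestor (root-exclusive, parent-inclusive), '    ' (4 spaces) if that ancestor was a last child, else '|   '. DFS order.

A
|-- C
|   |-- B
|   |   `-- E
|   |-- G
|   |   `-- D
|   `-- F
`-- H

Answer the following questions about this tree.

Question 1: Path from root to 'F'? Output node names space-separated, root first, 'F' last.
Answer: A C F

Derivation:
Walk down from root: A -> C -> F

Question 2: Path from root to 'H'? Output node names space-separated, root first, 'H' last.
Answer: A H

Derivation:
Walk down from root: A -> H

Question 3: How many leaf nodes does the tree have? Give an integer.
Leaves (nodes with no children): D, E, F, H

Answer: 4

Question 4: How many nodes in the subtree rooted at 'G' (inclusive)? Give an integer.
Subtree rooted at G contains: D, G
Count = 2

Answer: 2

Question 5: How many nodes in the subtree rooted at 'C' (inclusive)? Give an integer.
Subtree rooted at C contains: B, C, D, E, F, G
Count = 6

Answer: 6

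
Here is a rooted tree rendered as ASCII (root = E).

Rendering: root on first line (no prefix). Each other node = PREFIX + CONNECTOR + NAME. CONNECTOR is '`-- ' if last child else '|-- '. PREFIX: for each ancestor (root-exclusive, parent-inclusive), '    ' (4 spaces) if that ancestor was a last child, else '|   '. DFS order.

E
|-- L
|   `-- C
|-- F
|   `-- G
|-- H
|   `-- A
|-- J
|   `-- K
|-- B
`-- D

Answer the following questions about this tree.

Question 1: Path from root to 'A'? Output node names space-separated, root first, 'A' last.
Answer: E H A

Derivation:
Walk down from root: E -> H -> A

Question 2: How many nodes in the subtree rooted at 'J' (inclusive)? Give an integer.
Subtree rooted at J contains: J, K
Count = 2

Answer: 2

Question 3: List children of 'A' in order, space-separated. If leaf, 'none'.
Answer: none

Derivation:
Node A's children (from adjacency): (leaf)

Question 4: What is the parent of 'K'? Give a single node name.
Scan adjacency: K appears as child of J

Answer: J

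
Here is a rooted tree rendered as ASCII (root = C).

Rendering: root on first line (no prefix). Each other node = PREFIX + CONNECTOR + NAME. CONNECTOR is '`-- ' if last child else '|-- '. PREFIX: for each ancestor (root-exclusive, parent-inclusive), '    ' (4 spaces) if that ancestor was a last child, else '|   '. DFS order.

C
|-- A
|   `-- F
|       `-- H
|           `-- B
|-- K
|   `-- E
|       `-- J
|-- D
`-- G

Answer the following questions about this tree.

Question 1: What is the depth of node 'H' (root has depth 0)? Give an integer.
Path from root to H: C -> A -> F -> H
Depth = number of edges = 3

Answer: 3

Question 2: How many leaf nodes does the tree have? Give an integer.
Leaves (nodes with no children): B, D, G, J

Answer: 4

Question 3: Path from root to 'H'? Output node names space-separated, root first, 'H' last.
Answer: C A F H

Derivation:
Walk down from root: C -> A -> F -> H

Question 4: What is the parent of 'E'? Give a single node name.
Answer: K

Derivation:
Scan adjacency: E appears as child of K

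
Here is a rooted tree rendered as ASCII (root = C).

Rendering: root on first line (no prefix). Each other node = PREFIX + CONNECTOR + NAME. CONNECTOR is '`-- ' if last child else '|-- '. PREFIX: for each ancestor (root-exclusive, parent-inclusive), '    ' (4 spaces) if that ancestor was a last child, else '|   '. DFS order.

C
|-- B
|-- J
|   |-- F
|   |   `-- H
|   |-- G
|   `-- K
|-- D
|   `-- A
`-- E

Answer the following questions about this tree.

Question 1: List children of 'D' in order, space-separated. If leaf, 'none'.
Node D's children (from adjacency): A

Answer: A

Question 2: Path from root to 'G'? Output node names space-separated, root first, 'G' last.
Answer: C J G

Derivation:
Walk down from root: C -> J -> G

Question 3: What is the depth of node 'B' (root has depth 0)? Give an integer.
Answer: 1

Derivation:
Path from root to B: C -> B
Depth = number of edges = 1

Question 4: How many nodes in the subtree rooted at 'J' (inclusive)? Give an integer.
Subtree rooted at J contains: F, G, H, J, K
Count = 5

Answer: 5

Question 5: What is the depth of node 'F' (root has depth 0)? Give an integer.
Path from root to F: C -> J -> F
Depth = number of edges = 2

Answer: 2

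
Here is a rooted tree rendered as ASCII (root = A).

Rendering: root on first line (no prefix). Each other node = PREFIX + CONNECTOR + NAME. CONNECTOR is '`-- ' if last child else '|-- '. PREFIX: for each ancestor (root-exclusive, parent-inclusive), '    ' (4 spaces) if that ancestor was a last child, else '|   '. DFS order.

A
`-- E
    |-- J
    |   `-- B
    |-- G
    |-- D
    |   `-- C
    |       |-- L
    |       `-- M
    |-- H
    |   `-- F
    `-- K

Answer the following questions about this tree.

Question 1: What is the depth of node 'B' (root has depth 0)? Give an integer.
Path from root to B: A -> E -> J -> B
Depth = number of edges = 3

Answer: 3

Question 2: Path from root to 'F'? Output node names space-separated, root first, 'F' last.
Answer: A E H F

Derivation:
Walk down from root: A -> E -> H -> F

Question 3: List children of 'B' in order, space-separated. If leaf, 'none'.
Node B's children (from adjacency): (leaf)

Answer: none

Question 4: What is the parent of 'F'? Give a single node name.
Scan adjacency: F appears as child of H

Answer: H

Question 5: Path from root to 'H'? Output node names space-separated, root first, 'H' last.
Walk down from root: A -> E -> H

Answer: A E H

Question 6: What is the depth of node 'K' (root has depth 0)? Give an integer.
Answer: 2

Derivation:
Path from root to K: A -> E -> K
Depth = number of edges = 2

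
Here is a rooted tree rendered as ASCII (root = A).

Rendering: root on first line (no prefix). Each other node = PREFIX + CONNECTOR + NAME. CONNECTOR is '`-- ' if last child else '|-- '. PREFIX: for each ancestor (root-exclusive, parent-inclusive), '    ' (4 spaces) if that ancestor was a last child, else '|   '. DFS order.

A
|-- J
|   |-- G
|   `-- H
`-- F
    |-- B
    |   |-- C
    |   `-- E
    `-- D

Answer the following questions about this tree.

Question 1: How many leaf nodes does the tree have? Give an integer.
Leaves (nodes with no children): C, D, E, G, H

Answer: 5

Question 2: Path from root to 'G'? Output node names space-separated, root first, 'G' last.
Answer: A J G

Derivation:
Walk down from root: A -> J -> G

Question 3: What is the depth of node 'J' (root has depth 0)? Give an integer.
Path from root to J: A -> J
Depth = number of edges = 1

Answer: 1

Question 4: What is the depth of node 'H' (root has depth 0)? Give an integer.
Path from root to H: A -> J -> H
Depth = number of edges = 2

Answer: 2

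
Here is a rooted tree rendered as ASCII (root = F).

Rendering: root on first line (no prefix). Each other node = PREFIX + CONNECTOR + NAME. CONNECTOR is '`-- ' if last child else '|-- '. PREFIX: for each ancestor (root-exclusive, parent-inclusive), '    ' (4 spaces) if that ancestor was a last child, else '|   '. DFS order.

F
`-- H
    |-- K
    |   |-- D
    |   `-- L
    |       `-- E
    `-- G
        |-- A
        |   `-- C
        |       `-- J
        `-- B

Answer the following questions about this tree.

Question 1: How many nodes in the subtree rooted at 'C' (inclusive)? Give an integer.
Subtree rooted at C contains: C, J
Count = 2

Answer: 2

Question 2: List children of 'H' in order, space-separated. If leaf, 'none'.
Node H's children (from adjacency): K, G

Answer: K G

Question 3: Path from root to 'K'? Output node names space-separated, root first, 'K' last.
Walk down from root: F -> H -> K

Answer: F H K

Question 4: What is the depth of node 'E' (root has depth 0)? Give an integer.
Path from root to E: F -> H -> K -> L -> E
Depth = number of edges = 4

Answer: 4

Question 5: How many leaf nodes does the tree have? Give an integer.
Leaves (nodes with no children): B, D, E, J

Answer: 4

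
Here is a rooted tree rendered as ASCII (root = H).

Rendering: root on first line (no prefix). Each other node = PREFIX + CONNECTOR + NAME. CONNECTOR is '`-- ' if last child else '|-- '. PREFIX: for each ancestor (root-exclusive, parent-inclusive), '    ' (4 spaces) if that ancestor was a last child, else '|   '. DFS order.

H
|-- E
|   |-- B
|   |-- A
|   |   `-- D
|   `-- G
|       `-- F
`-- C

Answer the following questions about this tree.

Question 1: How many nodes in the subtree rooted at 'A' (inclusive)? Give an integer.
Subtree rooted at A contains: A, D
Count = 2

Answer: 2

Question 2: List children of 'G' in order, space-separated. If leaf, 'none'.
Answer: F

Derivation:
Node G's children (from adjacency): F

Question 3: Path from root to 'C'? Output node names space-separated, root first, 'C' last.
Walk down from root: H -> C

Answer: H C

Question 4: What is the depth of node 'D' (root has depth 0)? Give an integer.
Answer: 3

Derivation:
Path from root to D: H -> E -> A -> D
Depth = number of edges = 3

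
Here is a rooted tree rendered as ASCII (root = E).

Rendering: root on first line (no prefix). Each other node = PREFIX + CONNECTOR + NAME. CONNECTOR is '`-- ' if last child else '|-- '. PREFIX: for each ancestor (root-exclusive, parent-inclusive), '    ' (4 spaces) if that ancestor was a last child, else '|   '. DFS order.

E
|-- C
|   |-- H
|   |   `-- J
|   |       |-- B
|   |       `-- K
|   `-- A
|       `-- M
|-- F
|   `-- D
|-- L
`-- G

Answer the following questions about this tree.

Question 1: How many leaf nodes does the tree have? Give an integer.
Leaves (nodes with no children): B, D, G, K, L, M

Answer: 6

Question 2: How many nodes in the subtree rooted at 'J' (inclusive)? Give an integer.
Answer: 3

Derivation:
Subtree rooted at J contains: B, J, K
Count = 3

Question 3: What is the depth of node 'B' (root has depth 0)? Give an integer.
Answer: 4

Derivation:
Path from root to B: E -> C -> H -> J -> B
Depth = number of edges = 4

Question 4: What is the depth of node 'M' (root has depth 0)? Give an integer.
Answer: 3

Derivation:
Path from root to M: E -> C -> A -> M
Depth = number of edges = 3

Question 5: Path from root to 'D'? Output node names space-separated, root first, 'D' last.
Answer: E F D

Derivation:
Walk down from root: E -> F -> D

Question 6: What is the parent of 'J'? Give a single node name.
Answer: H

Derivation:
Scan adjacency: J appears as child of H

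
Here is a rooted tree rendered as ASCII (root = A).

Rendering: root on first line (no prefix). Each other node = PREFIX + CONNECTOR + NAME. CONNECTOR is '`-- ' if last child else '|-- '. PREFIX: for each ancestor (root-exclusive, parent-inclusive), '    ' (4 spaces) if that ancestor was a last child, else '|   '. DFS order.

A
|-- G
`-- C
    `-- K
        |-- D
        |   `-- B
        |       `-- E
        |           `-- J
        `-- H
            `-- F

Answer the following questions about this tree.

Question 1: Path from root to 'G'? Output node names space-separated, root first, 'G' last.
Walk down from root: A -> G

Answer: A G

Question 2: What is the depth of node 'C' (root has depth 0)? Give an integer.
Path from root to C: A -> C
Depth = number of edges = 1

Answer: 1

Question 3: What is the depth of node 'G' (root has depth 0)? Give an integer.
Answer: 1

Derivation:
Path from root to G: A -> G
Depth = number of edges = 1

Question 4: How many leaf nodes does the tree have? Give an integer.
Leaves (nodes with no children): F, G, J

Answer: 3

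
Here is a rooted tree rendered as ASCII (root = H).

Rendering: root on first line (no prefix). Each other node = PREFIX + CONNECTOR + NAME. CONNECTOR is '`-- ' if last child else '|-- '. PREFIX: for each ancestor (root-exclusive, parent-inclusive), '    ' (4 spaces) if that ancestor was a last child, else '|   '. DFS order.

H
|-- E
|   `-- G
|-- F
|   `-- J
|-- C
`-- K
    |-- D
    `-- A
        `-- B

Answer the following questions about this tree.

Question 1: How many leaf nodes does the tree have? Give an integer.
Leaves (nodes with no children): B, C, D, G, J

Answer: 5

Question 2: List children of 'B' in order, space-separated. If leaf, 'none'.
Answer: none

Derivation:
Node B's children (from adjacency): (leaf)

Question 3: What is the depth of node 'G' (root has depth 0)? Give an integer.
Path from root to G: H -> E -> G
Depth = number of edges = 2

Answer: 2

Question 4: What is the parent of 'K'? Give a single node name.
Answer: H

Derivation:
Scan adjacency: K appears as child of H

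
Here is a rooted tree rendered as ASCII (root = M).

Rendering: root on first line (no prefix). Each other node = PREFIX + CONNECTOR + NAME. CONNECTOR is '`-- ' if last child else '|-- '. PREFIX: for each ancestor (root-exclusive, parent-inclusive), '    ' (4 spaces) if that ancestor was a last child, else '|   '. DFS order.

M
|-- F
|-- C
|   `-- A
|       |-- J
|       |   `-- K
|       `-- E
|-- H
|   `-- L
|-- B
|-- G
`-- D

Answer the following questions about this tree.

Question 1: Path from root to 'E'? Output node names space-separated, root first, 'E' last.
Walk down from root: M -> C -> A -> E

Answer: M C A E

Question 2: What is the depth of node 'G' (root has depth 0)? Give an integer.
Path from root to G: M -> G
Depth = number of edges = 1

Answer: 1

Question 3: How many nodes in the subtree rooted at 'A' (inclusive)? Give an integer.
Subtree rooted at A contains: A, E, J, K
Count = 4

Answer: 4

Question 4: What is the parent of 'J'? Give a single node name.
Answer: A

Derivation:
Scan adjacency: J appears as child of A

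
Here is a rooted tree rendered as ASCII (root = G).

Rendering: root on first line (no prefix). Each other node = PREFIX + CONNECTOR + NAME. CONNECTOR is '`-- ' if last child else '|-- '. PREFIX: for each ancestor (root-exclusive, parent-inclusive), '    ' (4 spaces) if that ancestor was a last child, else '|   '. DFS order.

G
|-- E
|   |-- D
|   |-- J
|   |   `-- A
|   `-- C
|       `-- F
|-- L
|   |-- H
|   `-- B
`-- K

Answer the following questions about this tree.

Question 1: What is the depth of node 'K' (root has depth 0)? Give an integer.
Answer: 1

Derivation:
Path from root to K: G -> K
Depth = number of edges = 1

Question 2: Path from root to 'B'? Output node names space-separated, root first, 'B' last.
Answer: G L B

Derivation:
Walk down from root: G -> L -> B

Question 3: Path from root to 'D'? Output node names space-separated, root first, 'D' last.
Walk down from root: G -> E -> D

Answer: G E D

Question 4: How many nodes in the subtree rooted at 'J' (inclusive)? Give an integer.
Subtree rooted at J contains: A, J
Count = 2

Answer: 2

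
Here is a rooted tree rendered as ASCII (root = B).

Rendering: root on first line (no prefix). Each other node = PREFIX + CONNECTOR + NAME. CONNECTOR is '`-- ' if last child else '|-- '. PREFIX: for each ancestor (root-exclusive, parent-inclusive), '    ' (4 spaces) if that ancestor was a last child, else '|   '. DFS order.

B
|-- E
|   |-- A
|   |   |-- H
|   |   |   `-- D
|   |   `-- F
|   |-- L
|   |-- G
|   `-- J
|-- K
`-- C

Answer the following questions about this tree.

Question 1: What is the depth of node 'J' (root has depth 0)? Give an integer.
Path from root to J: B -> E -> J
Depth = number of edges = 2

Answer: 2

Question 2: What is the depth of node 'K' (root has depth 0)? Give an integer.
Answer: 1

Derivation:
Path from root to K: B -> K
Depth = number of edges = 1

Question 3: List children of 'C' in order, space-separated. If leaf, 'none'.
Node C's children (from adjacency): (leaf)

Answer: none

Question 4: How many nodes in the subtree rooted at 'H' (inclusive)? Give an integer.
Subtree rooted at H contains: D, H
Count = 2

Answer: 2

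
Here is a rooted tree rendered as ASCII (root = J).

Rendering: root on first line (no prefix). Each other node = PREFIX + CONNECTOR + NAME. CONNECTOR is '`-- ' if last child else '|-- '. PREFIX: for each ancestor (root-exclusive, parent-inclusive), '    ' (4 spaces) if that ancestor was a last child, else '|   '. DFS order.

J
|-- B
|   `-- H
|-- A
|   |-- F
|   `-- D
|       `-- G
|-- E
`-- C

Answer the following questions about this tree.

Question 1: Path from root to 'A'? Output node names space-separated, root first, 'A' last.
Answer: J A

Derivation:
Walk down from root: J -> A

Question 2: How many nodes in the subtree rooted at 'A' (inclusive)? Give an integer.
Subtree rooted at A contains: A, D, F, G
Count = 4

Answer: 4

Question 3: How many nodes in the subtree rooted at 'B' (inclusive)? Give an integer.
Answer: 2

Derivation:
Subtree rooted at B contains: B, H
Count = 2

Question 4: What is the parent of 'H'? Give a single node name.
Scan adjacency: H appears as child of B

Answer: B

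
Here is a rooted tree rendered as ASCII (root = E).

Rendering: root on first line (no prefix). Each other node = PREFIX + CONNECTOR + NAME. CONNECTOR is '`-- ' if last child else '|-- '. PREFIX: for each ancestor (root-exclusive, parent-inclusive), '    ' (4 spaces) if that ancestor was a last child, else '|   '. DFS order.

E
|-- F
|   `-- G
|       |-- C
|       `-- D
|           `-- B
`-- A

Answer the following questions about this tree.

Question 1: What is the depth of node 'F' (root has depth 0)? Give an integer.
Answer: 1

Derivation:
Path from root to F: E -> F
Depth = number of edges = 1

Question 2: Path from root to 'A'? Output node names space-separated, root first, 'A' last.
Answer: E A

Derivation:
Walk down from root: E -> A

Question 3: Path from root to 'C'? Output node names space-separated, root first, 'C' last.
Answer: E F G C

Derivation:
Walk down from root: E -> F -> G -> C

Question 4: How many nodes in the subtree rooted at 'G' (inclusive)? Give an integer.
Subtree rooted at G contains: B, C, D, G
Count = 4

Answer: 4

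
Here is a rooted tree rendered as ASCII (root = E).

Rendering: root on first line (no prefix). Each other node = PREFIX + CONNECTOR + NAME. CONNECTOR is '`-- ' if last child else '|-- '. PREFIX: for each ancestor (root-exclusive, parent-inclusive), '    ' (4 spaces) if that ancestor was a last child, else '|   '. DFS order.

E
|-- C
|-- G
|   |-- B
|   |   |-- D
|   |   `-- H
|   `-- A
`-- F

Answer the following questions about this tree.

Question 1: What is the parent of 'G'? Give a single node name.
Answer: E

Derivation:
Scan adjacency: G appears as child of E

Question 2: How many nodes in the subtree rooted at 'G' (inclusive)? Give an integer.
Answer: 5

Derivation:
Subtree rooted at G contains: A, B, D, G, H
Count = 5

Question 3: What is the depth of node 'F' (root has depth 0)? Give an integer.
Answer: 1

Derivation:
Path from root to F: E -> F
Depth = number of edges = 1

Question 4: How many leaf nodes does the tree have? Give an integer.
Leaves (nodes with no children): A, C, D, F, H

Answer: 5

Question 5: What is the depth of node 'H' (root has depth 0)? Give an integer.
Path from root to H: E -> G -> B -> H
Depth = number of edges = 3

Answer: 3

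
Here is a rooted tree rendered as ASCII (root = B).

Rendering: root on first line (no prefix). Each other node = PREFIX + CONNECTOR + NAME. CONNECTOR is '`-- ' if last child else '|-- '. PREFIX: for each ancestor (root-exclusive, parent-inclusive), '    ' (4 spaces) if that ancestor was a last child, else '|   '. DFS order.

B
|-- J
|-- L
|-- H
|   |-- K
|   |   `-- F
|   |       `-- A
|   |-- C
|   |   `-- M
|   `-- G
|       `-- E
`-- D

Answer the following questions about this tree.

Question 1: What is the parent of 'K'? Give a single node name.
Answer: H

Derivation:
Scan adjacency: K appears as child of H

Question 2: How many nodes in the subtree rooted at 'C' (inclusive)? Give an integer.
Answer: 2

Derivation:
Subtree rooted at C contains: C, M
Count = 2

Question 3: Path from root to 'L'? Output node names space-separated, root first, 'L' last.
Answer: B L

Derivation:
Walk down from root: B -> L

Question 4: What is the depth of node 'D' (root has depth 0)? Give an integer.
Answer: 1

Derivation:
Path from root to D: B -> D
Depth = number of edges = 1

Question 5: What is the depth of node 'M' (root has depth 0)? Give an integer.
Answer: 3

Derivation:
Path from root to M: B -> H -> C -> M
Depth = number of edges = 3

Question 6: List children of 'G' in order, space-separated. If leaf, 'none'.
Node G's children (from adjacency): E

Answer: E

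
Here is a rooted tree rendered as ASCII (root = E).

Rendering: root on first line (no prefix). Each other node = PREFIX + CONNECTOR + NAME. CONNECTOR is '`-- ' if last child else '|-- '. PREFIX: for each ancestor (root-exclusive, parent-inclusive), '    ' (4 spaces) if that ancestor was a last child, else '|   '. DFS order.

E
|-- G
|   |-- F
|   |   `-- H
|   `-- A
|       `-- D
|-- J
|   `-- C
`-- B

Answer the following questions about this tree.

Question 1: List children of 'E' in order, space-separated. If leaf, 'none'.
Answer: G J B

Derivation:
Node E's children (from adjacency): G, J, B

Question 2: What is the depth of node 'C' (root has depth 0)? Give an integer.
Path from root to C: E -> J -> C
Depth = number of edges = 2

Answer: 2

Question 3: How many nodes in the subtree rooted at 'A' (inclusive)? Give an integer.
Subtree rooted at A contains: A, D
Count = 2

Answer: 2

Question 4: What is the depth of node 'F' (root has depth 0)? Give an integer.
Answer: 2

Derivation:
Path from root to F: E -> G -> F
Depth = number of edges = 2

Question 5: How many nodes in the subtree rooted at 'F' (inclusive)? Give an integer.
Subtree rooted at F contains: F, H
Count = 2

Answer: 2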